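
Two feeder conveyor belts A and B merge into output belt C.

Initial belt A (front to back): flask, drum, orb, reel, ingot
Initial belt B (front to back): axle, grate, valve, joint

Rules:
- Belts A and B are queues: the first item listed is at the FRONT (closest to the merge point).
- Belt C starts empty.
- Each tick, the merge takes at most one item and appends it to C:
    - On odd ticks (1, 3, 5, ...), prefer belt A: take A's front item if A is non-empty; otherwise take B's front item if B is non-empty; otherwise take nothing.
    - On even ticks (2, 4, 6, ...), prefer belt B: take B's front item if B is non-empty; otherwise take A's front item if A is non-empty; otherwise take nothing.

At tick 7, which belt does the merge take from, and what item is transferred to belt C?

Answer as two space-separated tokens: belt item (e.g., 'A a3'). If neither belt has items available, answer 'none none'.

Answer: A reel

Derivation:
Tick 1: prefer A, take flask from A; A=[drum,orb,reel,ingot] B=[axle,grate,valve,joint] C=[flask]
Tick 2: prefer B, take axle from B; A=[drum,orb,reel,ingot] B=[grate,valve,joint] C=[flask,axle]
Tick 3: prefer A, take drum from A; A=[orb,reel,ingot] B=[grate,valve,joint] C=[flask,axle,drum]
Tick 4: prefer B, take grate from B; A=[orb,reel,ingot] B=[valve,joint] C=[flask,axle,drum,grate]
Tick 5: prefer A, take orb from A; A=[reel,ingot] B=[valve,joint] C=[flask,axle,drum,grate,orb]
Tick 6: prefer B, take valve from B; A=[reel,ingot] B=[joint] C=[flask,axle,drum,grate,orb,valve]
Tick 7: prefer A, take reel from A; A=[ingot] B=[joint] C=[flask,axle,drum,grate,orb,valve,reel]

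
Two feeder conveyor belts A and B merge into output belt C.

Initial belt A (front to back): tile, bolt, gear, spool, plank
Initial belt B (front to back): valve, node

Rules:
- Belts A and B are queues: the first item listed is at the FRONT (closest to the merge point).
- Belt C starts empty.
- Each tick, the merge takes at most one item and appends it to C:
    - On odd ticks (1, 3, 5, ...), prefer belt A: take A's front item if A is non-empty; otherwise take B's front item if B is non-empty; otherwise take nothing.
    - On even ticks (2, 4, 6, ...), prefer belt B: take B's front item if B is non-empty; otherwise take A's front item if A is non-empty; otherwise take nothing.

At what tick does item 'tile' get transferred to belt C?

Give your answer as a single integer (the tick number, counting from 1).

Answer: 1

Derivation:
Tick 1: prefer A, take tile from A; A=[bolt,gear,spool,plank] B=[valve,node] C=[tile]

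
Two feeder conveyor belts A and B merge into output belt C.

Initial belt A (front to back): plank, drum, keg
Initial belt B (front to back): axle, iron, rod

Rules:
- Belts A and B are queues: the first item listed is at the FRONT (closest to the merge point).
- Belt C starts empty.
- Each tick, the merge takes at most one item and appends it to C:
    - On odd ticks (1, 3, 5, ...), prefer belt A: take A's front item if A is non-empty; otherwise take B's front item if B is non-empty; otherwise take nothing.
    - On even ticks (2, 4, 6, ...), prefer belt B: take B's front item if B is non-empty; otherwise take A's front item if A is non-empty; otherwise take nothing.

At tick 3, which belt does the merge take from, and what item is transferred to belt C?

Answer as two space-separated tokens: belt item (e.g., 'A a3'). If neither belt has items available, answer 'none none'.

Tick 1: prefer A, take plank from A; A=[drum,keg] B=[axle,iron,rod] C=[plank]
Tick 2: prefer B, take axle from B; A=[drum,keg] B=[iron,rod] C=[plank,axle]
Tick 3: prefer A, take drum from A; A=[keg] B=[iron,rod] C=[plank,axle,drum]

Answer: A drum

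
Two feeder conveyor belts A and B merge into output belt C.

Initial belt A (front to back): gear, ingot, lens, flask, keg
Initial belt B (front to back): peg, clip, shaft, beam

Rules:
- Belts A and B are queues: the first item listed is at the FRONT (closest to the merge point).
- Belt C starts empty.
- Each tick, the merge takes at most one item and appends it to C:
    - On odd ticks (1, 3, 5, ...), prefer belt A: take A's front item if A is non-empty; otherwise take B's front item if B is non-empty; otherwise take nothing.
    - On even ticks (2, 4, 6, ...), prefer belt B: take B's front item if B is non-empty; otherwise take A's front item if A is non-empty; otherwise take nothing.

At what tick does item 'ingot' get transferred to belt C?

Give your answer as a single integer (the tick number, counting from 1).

Tick 1: prefer A, take gear from A; A=[ingot,lens,flask,keg] B=[peg,clip,shaft,beam] C=[gear]
Tick 2: prefer B, take peg from B; A=[ingot,lens,flask,keg] B=[clip,shaft,beam] C=[gear,peg]
Tick 3: prefer A, take ingot from A; A=[lens,flask,keg] B=[clip,shaft,beam] C=[gear,peg,ingot]

Answer: 3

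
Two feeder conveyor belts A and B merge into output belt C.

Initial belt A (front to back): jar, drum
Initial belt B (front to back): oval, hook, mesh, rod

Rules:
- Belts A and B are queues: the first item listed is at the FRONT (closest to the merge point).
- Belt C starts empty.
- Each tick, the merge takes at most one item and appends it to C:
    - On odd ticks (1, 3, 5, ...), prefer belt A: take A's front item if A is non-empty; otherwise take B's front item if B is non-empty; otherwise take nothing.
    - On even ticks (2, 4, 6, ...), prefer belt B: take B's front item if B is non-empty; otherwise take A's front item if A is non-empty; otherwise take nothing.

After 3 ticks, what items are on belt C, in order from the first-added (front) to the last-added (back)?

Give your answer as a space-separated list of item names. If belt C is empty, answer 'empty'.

Tick 1: prefer A, take jar from A; A=[drum] B=[oval,hook,mesh,rod] C=[jar]
Tick 2: prefer B, take oval from B; A=[drum] B=[hook,mesh,rod] C=[jar,oval]
Tick 3: prefer A, take drum from A; A=[-] B=[hook,mesh,rod] C=[jar,oval,drum]

Answer: jar oval drum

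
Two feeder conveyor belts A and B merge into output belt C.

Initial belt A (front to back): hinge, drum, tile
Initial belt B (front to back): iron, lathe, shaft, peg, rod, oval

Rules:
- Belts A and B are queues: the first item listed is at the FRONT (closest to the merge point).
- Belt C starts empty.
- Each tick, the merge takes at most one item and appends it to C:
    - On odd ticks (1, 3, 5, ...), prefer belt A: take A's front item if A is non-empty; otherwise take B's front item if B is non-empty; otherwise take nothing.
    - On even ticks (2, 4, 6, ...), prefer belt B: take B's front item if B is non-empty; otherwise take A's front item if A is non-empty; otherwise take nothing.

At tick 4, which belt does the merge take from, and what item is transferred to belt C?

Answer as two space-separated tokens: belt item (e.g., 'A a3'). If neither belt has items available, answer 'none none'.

Tick 1: prefer A, take hinge from A; A=[drum,tile] B=[iron,lathe,shaft,peg,rod,oval] C=[hinge]
Tick 2: prefer B, take iron from B; A=[drum,tile] B=[lathe,shaft,peg,rod,oval] C=[hinge,iron]
Tick 3: prefer A, take drum from A; A=[tile] B=[lathe,shaft,peg,rod,oval] C=[hinge,iron,drum]
Tick 4: prefer B, take lathe from B; A=[tile] B=[shaft,peg,rod,oval] C=[hinge,iron,drum,lathe]

Answer: B lathe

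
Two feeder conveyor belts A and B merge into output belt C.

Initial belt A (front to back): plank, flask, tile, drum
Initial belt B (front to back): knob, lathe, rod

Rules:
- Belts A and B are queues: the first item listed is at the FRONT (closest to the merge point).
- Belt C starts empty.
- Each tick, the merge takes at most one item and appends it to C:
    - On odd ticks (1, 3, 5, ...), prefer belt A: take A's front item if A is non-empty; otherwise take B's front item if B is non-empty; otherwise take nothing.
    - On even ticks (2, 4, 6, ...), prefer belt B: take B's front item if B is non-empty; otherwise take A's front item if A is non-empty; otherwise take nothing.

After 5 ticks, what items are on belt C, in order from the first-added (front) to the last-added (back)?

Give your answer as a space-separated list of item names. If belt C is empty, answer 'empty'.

Tick 1: prefer A, take plank from A; A=[flask,tile,drum] B=[knob,lathe,rod] C=[plank]
Tick 2: prefer B, take knob from B; A=[flask,tile,drum] B=[lathe,rod] C=[plank,knob]
Tick 3: prefer A, take flask from A; A=[tile,drum] B=[lathe,rod] C=[plank,knob,flask]
Tick 4: prefer B, take lathe from B; A=[tile,drum] B=[rod] C=[plank,knob,flask,lathe]
Tick 5: prefer A, take tile from A; A=[drum] B=[rod] C=[plank,knob,flask,lathe,tile]

Answer: plank knob flask lathe tile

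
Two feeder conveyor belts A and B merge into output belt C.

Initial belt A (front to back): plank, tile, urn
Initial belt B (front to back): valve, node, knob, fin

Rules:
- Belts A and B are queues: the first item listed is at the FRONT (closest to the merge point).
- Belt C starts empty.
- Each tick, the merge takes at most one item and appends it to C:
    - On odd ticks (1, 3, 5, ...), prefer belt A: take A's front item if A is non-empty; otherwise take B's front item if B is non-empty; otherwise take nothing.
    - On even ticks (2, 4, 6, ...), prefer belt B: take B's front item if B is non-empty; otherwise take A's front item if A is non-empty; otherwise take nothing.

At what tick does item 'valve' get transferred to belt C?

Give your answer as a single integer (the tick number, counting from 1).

Tick 1: prefer A, take plank from A; A=[tile,urn] B=[valve,node,knob,fin] C=[plank]
Tick 2: prefer B, take valve from B; A=[tile,urn] B=[node,knob,fin] C=[plank,valve]

Answer: 2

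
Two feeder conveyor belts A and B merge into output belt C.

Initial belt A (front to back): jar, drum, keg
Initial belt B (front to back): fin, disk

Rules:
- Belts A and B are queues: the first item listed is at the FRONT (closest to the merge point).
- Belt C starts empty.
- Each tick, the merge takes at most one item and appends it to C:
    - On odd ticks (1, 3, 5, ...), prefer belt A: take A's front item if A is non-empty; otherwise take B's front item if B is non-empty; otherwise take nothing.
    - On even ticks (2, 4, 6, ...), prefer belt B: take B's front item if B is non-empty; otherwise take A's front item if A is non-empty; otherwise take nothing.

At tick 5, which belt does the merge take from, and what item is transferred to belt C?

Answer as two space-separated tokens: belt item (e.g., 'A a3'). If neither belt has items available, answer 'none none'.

Answer: A keg

Derivation:
Tick 1: prefer A, take jar from A; A=[drum,keg] B=[fin,disk] C=[jar]
Tick 2: prefer B, take fin from B; A=[drum,keg] B=[disk] C=[jar,fin]
Tick 3: prefer A, take drum from A; A=[keg] B=[disk] C=[jar,fin,drum]
Tick 4: prefer B, take disk from B; A=[keg] B=[-] C=[jar,fin,drum,disk]
Tick 5: prefer A, take keg from A; A=[-] B=[-] C=[jar,fin,drum,disk,keg]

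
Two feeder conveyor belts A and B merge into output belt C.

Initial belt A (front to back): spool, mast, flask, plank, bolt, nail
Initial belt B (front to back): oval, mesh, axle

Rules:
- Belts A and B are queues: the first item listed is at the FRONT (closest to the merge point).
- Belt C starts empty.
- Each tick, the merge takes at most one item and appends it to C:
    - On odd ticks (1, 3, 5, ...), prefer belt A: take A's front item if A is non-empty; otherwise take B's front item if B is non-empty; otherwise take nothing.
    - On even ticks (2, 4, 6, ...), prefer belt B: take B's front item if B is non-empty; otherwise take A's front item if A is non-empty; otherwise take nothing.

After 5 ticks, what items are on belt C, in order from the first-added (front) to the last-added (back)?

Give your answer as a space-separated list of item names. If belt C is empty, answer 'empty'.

Tick 1: prefer A, take spool from A; A=[mast,flask,plank,bolt,nail] B=[oval,mesh,axle] C=[spool]
Tick 2: prefer B, take oval from B; A=[mast,flask,plank,bolt,nail] B=[mesh,axle] C=[spool,oval]
Tick 3: prefer A, take mast from A; A=[flask,plank,bolt,nail] B=[mesh,axle] C=[spool,oval,mast]
Tick 4: prefer B, take mesh from B; A=[flask,plank,bolt,nail] B=[axle] C=[spool,oval,mast,mesh]
Tick 5: prefer A, take flask from A; A=[plank,bolt,nail] B=[axle] C=[spool,oval,mast,mesh,flask]

Answer: spool oval mast mesh flask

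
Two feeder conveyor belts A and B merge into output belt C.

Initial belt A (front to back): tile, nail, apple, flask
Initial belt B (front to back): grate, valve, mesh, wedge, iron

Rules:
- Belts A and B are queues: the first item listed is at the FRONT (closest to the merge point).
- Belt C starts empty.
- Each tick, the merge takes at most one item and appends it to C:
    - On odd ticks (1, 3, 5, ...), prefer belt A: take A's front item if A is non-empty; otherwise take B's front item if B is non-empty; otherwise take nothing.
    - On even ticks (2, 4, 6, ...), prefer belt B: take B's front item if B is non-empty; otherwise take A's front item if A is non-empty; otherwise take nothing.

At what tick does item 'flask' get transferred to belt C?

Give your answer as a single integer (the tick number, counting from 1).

Tick 1: prefer A, take tile from A; A=[nail,apple,flask] B=[grate,valve,mesh,wedge,iron] C=[tile]
Tick 2: prefer B, take grate from B; A=[nail,apple,flask] B=[valve,mesh,wedge,iron] C=[tile,grate]
Tick 3: prefer A, take nail from A; A=[apple,flask] B=[valve,mesh,wedge,iron] C=[tile,grate,nail]
Tick 4: prefer B, take valve from B; A=[apple,flask] B=[mesh,wedge,iron] C=[tile,grate,nail,valve]
Tick 5: prefer A, take apple from A; A=[flask] B=[mesh,wedge,iron] C=[tile,grate,nail,valve,apple]
Tick 6: prefer B, take mesh from B; A=[flask] B=[wedge,iron] C=[tile,grate,nail,valve,apple,mesh]
Tick 7: prefer A, take flask from A; A=[-] B=[wedge,iron] C=[tile,grate,nail,valve,apple,mesh,flask]

Answer: 7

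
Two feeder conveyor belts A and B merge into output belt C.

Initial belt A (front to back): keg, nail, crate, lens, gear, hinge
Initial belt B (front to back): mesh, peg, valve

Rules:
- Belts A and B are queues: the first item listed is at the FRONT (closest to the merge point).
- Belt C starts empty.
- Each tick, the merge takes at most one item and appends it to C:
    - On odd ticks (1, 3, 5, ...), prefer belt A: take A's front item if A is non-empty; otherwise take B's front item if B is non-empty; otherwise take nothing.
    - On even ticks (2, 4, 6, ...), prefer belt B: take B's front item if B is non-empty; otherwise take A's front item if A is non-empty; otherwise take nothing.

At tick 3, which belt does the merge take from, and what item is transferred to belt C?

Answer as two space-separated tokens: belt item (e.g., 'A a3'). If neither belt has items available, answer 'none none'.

Answer: A nail

Derivation:
Tick 1: prefer A, take keg from A; A=[nail,crate,lens,gear,hinge] B=[mesh,peg,valve] C=[keg]
Tick 2: prefer B, take mesh from B; A=[nail,crate,lens,gear,hinge] B=[peg,valve] C=[keg,mesh]
Tick 3: prefer A, take nail from A; A=[crate,lens,gear,hinge] B=[peg,valve] C=[keg,mesh,nail]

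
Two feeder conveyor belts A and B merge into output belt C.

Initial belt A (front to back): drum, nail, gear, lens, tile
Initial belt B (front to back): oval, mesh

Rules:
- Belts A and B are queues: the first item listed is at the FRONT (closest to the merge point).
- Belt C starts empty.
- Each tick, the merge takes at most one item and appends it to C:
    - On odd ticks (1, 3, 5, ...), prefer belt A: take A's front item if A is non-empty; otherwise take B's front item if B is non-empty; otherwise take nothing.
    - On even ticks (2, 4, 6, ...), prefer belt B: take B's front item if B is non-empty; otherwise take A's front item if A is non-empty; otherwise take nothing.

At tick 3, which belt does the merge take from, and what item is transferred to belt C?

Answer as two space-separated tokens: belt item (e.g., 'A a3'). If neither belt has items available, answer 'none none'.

Answer: A nail

Derivation:
Tick 1: prefer A, take drum from A; A=[nail,gear,lens,tile] B=[oval,mesh] C=[drum]
Tick 2: prefer B, take oval from B; A=[nail,gear,lens,tile] B=[mesh] C=[drum,oval]
Tick 3: prefer A, take nail from A; A=[gear,lens,tile] B=[mesh] C=[drum,oval,nail]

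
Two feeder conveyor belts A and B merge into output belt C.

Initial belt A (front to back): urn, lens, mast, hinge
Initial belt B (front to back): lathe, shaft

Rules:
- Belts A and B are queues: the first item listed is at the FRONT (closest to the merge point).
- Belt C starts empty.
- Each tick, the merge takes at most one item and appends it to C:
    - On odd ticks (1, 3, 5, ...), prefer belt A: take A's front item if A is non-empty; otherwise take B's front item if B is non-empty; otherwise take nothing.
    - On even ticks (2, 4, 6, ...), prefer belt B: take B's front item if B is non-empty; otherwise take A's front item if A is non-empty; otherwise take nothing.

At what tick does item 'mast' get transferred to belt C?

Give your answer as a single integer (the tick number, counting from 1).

Tick 1: prefer A, take urn from A; A=[lens,mast,hinge] B=[lathe,shaft] C=[urn]
Tick 2: prefer B, take lathe from B; A=[lens,mast,hinge] B=[shaft] C=[urn,lathe]
Tick 3: prefer A, take lens from A; A=[mast,hinge] B=[shaft] C=[urn,lathe,lens]
Tick 4: prefer B, take shaft from B; A=[mast,hinge] B=[-] C=[urn,lathe,lens,shaft]
Tick 5: prefer A, take mast from A; A=[hinge] B=[-] C=[urn,lathe,lens,shaft,mast]

Answer: 5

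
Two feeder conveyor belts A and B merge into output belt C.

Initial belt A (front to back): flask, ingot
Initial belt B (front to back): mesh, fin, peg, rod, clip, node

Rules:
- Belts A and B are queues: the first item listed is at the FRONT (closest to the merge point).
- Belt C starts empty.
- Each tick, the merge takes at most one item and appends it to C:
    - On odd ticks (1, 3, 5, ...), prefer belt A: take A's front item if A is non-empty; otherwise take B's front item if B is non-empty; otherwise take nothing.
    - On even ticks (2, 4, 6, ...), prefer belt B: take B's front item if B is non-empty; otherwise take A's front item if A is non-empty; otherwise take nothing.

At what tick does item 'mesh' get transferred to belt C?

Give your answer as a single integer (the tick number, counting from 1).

Answer: 2

Derivation:
Tick 1: prefer A, take flask from A; A=[ingot] B=[mesh,fin,peg,rod,clip,node] C=[flask]
Tick 2: prefer B, take mesh from B; A=[ingot] B=[fin,peg,rod,clip,node] C=[flask,mesh]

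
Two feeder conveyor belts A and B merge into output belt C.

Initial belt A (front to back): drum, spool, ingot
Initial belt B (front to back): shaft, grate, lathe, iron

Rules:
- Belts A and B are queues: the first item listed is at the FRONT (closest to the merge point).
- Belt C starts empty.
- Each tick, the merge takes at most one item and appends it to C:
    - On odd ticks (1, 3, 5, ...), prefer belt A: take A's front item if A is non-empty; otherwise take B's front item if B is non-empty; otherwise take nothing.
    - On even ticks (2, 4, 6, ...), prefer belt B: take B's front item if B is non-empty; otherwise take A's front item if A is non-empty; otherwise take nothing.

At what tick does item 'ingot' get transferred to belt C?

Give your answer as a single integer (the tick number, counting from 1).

Answer: 5

Derivation:
Tick 1: prefer A, take drum from A; A=[spool,ingot] B=[shaft,grate,lathe,iron] C=[drum]
Tick 2: prefer B, take shaft from B; A=[spool,ingot] B=[grate,lathe,iron] C=[drum,shaft]
Tick 3: prefer A, take spool from A; A=[ingot] B=[grate,lathe,iron] C=[drum,shaft,spool]
Tick 4: prefer B, take grate from B; A=[ingot] B=[lathe,iron] C=[drum,shaft,spool,grate]
Tick 5: prefer A, take ingot from A; A=[-] B=[lathe,iron] C=[drum,shaft,spool,grate,ingot]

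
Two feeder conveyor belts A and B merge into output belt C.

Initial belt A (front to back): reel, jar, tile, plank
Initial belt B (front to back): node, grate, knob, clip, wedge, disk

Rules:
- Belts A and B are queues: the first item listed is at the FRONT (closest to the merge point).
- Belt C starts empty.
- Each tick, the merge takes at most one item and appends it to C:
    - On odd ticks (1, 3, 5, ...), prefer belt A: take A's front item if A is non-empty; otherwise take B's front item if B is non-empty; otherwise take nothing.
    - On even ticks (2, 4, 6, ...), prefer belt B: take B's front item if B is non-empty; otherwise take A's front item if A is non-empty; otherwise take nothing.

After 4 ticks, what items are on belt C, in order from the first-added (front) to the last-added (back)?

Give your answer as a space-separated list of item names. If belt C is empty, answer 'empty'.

Tick 1: prefer A, take reel from A; A=[jar,tile,plank] B=[node,grate,knob,clip,wedge,disk] C=[reel]
Tick 2: prefer B, take node from B; A=[jar,tile,plank] B=[grate,knob,clip,wedge,disk] C=[reel,node]
Tick 3: prefer A, take jar from A; A=[tile,plank] B=[grate,knob,clip,wedge,disk] C=[reel,node,jar]
Tick 4: prefer B, take grate from B; A=[tile,plank] B=[knob,clip,wedge,disk] C=[reel,node,jar,grate]

Answer: reel node jar grate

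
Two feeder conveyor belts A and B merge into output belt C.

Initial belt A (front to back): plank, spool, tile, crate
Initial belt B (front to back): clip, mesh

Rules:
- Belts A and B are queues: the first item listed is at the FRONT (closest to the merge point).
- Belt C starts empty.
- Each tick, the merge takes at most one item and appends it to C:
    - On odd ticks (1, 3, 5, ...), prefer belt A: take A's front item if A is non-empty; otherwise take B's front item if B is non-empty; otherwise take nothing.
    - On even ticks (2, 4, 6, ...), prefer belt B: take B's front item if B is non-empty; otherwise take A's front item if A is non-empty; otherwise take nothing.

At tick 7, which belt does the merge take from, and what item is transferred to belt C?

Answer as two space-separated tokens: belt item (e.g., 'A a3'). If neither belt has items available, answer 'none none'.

Tick 1: prefer A, take plank from A; A=[spool,tile,crate] B=[clip,mesh] C=[plank]
Tick 2: prefer B, take clip from B; A=[spool,tile,crate] B=[mesh] C=[plank,clip]
Tick 3: prefer A, take spool from A; A=[tile,crate] B=[mesh] C=[plank,clip,spool]
Tick 4: prefer B, take mesh from B; A=[tile,crate] B=[-] C=[plank,clip,spool,mesh]
Tick 5: prefer A, take tile from A; A=[crate] B=[-] C=[plank,clip,spool,mesh,tile]
Tick 6: prefer B, take crate from A; A=[-] B=[-] C=[plank,clip,spool,mesh,tile,crate]
Tick 7: prefer A, both empty, nothing taken; A=[-] B=[-] C=[plank,clip,spool,mesh,tile,crate]

Answer: none none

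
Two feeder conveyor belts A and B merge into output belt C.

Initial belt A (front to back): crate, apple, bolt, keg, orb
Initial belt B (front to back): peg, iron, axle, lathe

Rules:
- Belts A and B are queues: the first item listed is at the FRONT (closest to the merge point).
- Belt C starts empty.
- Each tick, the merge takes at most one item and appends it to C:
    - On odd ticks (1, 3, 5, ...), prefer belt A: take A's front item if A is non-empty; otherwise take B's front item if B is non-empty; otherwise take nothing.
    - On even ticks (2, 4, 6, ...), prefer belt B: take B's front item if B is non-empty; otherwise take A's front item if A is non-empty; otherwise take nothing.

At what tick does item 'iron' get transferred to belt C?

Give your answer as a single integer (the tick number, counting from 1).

Answer: 4

Derivation:
Tick 1: prefer A, take crate from A; A=[apple,bolt,keg,orb] B=[peg,iron,axle,lathe] C=[crate]
Tick 2: prefer B, take peg from B; A=[apple,bolt,keg,orb] B=[iron,axle,lathe] C=[crate,peg]
Tick 3: prefer A, take apple from A; A=[bolt,keg,orb] B=[iron,axle,lathe] C=[crate,peg,apple]
Tick 4: prefer B, take iron from B; A=[bolt,keg,orb] B=[axle,lathe] C=[crate,peg,apple,iron]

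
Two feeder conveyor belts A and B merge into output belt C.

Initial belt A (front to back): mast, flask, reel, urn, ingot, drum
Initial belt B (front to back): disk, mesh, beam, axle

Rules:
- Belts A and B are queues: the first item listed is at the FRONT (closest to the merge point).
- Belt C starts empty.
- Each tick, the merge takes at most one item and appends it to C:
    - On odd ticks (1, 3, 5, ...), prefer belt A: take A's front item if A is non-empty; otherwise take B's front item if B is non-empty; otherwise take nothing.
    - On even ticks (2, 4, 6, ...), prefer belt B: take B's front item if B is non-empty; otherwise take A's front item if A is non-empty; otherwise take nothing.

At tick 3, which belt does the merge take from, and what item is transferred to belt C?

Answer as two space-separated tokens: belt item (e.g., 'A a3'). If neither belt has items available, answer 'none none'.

Answer: A flask

Derivation:
Tick 1: prefer A, take mast from A; A=[flask,reel,urn,ingot,drum] B=[disk,mesh,beam,axle] C=[mast]
Tick 2: prefer B, take disk from B; A=[flask,reel,urn,ingot,drum] B=[mesh,beam,axle] C=[mast,disk]
Tick 3: prefer A, take flask from A; A=[reel,urn,ingot,drum] B=[mesh,beam,axle] C=[mast,disk,flask]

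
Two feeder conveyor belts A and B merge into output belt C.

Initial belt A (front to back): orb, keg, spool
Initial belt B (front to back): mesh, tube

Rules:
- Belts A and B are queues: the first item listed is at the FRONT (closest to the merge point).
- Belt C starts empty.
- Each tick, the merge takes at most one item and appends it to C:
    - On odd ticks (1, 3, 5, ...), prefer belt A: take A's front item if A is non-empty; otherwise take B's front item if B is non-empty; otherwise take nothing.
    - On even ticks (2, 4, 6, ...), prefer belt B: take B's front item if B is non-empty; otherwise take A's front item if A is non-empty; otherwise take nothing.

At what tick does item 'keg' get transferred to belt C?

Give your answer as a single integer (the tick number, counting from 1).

Answer: 3

Derivation:
Tick 1: prefer A, take orb from A; A=[keg,spool] B=[mesh,tube] C=[orb]
Tick 2: prefer B, take mesh from B; A=[keg,spool] B=[tube] C=[orb,mesh]
Tick 3: prefer A, take keg from A; A=[spool] B=[tube] C=[orb,mesh,keg]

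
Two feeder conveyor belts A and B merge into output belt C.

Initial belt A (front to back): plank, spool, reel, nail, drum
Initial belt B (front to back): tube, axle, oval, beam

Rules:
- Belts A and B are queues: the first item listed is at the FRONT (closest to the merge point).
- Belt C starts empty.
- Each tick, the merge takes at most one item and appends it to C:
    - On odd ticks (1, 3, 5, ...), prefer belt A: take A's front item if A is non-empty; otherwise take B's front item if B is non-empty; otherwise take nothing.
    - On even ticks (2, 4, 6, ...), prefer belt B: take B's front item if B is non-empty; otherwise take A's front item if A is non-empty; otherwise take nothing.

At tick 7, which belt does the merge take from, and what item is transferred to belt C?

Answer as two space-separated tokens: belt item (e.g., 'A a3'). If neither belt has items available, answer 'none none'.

Tick 1: prefer A, take plank from A; A=[spool,reel,nail,drum] B=[tube,axle,oval,beam] C=[plank]
Tick 2: prefer B, take tube from B; A=[spool,reel,nail,drum] B=[axle,oval,beam] C=[plank,tube]
Tick 3: prefer A, take spool from A; A=[reel,nail,drum] B=[axle,oval,beam] C=[plank,tube,spool]
Tick 4: prefer B, take axle from B; A=[reel,nail,drum] B=[oval,beam] C=[plank,tube,spool,axle]
Tick 5: prefer A, take reel from A; A=[nail,drum] B=[oval,beam] C=[plank,tube,spool,axle,reel]
Tick 6: prefer B, take oval from B; A=[nail,drum] B=[beam] C=[plank,tube,spool,axle,reel,oval]
Tick 7: prefer A, take nail from A; A=[drum] B=[beam] C=[plank,tube,spool,axle,reel,oval,nail]

Answer: A nail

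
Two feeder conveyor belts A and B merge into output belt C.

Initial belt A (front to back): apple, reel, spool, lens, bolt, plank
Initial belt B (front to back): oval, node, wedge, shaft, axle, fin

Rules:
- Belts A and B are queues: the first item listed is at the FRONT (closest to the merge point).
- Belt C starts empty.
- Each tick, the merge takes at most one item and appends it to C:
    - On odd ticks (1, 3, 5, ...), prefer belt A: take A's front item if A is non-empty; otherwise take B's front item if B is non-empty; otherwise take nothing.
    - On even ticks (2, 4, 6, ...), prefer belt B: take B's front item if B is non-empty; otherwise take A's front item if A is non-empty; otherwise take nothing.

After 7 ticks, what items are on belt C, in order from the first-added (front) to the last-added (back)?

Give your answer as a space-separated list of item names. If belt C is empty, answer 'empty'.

Tick 1: prefer A, take apple from A; A=[reel,spool,lens,bolt,plank] B=[oval,node,wedge,shaft,axle,fin] C=[apple]
Tick 2: prefer B, take oval from B; A=[reel,spool,lens,bolt,plank] B=[node,wedge,shaft,axle,fin] C=[apple,oval]
Tick 3: prefer A, take reel from A; A=[spool,lens,bolt,plank] B=[node,wedge,shaft,axle,fin] C=[apple,oval,reel]
Tick 4: prefer B, take node from B; A=[spool,lens,bolt,plank] B=[wedge,shaft,axle,fin] C=[apple,oval,reel,node]
Tick 5: prefer A, take spool from A; A=[lens,bolt,plank] B=[wedge,shaft,axle,fin] C=[apple,oval,reel,node,spool]
Tick 6: prefer B, take wedge from B; A=[lens,bolt,plank] B=[shaft,axle,fin] C=[apple,oval,reel,node,spool,wedge]
Tick 7: prefer A, take lens from A; A=[bolt,plank] B=[shaft,axle,fin] C=[apple,oval,reel,node,spool,wedge,lens]

Answer: apple oval reel node spool wedge lens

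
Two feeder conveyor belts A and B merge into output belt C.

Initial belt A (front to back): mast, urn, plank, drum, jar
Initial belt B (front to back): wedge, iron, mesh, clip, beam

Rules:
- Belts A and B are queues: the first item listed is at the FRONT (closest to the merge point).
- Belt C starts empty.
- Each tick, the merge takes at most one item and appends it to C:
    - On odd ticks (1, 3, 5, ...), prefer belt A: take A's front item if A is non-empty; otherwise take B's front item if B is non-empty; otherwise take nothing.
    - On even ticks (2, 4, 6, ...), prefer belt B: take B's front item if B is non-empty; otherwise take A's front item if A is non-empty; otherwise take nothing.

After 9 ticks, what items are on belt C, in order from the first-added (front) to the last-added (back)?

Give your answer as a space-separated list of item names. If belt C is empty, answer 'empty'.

Tick 1: prefer A, take mast from A; A=[urn,plank,drum,jar] B=[wedge,iron,mesh,clip,beam] C=[mast]
Tick 2: prefer B, take wedge from B; A=[urn,plank,drum,jar] B=[iron,mesh,clip,beam] C=[mast,wedge]
Tick 3: prefer A, take urn from A; A=[plank,drum,jar] B=[iron,mesh,clip,beam] C=[mast,wedge,urn]
Tick 4: prefer B, take iron from B; A=[plank,drum,jar] B=[mesh,clip,beam] C=[mast,wedge,urn,iron]
Tick 5: prefer A, take plank from A; A=[drum,jar] B=[mesh,clip,beam] C=[mast,wedge,urn,iron,plank]
Tick 6: prefer B, take mesh from B; A=[drum,jar] B=[clip,beam] C=[mast,wedge,urn,iron,plank,mesh]
Tick 7: prefer A, take drum from A; A=[jar] B=[clip,beam] C=[mast,wedge,urn,iron,plank,mesh,drum]
Tick 8: prefer B, take clip from B; A=[jar] B=[beam] C=[mast,wedge,urn,iron,plank,mesh,drum,clip]
Tick 9: prefer A, take jar from A; A=[-] B=[beam] C=[mast,wedge,urn,iron,plank,mesh,drum,clip,jar]

Answer: mast wedge urn iron plank mesh drum clip jar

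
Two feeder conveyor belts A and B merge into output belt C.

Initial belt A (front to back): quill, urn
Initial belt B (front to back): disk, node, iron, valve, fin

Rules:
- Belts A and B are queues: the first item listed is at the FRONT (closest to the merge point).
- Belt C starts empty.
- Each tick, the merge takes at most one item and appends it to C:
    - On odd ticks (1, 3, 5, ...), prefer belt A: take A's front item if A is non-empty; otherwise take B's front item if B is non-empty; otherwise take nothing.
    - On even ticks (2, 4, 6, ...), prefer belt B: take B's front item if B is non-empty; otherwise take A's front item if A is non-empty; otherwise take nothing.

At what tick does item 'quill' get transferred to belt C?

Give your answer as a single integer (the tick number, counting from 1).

Tick 1: prefer A, take quill from A; A=[urn] B=[disk,node,iron,valve,fin] C=[quill]

Answer: 1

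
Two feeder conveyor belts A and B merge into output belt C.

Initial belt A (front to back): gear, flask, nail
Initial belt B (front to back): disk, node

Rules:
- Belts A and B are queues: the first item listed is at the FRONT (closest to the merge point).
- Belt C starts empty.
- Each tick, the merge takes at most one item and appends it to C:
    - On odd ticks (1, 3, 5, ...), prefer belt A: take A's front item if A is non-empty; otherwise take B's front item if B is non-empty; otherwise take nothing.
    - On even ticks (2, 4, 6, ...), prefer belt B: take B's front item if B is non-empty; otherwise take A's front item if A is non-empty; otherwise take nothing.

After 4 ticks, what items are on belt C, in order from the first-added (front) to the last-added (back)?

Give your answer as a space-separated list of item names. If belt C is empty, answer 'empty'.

Answer: gear disk flask node

Derivation:
Tick 1: prefer A, take gear from A; A=[flask,nail] B=[disk,node] C=[gear]
Tick 2: prefer B, take disk from B; A=[flask,nail] B=[node] C=[gear,disk]
Tick 3: prefer A, take flask from A; A=[nail] B=[node] C=[gear,disk,flask]
Tick 4: prefer B, take node from B; A=[nail] B=[-] C=[gear,disk,flask,node]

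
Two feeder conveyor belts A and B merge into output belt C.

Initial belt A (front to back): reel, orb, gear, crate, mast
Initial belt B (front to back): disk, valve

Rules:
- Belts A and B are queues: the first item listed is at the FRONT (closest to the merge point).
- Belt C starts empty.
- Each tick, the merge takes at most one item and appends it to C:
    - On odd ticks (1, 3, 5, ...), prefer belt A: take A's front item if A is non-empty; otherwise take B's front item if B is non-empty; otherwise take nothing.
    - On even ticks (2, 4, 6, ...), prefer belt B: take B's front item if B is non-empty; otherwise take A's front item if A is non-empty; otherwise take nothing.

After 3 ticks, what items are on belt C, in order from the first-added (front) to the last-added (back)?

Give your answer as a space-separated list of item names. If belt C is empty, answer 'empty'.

Tick 1: prefer A, take reel from A; A=[orb,gear,crate,mast] B=[disk,valve] C=[reel]
Tick 2: prefer B, take disk from B; A=[orb,gear,crate,mast] B=[valve] C=[reel,disk]
Tick 3: prefer A, take orb from A; A=[gear,crate,mast] B=[valve] C=[reel,disk,orb]

Answer: reel disk orb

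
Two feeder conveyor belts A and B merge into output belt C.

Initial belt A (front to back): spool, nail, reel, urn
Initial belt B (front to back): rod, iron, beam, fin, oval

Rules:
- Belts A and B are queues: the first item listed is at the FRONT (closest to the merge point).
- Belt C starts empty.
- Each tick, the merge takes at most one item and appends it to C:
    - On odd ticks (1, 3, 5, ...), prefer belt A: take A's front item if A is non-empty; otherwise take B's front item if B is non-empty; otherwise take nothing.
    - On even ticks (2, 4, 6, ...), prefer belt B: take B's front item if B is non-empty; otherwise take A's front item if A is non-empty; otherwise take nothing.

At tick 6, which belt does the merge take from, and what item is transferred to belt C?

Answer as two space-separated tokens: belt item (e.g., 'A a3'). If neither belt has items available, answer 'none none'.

Tick 1: prefer A, take spool from A; A=[nail,reel,urn] B=[rod,iron,beam,fin,oval] C=[spool]
Tick 2: prefer B, take rod from B; A=[nail,reel,urn] B=[iron,beam,fin,oval] C=[spool,rod]
Tick 3: prefer A, take nail from A; A=[reel,urn] B=[iron,beam,fin,oval] C=[spool,rod,nail]
Tick 4: prefer B, take iron from B; A=[reel,urn] B=[beam,fin,oval] C=[spool,rod,nail,iron]
Tick 5: prefer A, take reel from A; A=[urn] B=[beam,fin,oval] C=[spool,rod,nail,iron,reel]
Tick 6: prefer B, take beam from B; A=[urn] B=[fin,oval] C=[spool,rod,nail,iron,reel,beam]

Answer: B beam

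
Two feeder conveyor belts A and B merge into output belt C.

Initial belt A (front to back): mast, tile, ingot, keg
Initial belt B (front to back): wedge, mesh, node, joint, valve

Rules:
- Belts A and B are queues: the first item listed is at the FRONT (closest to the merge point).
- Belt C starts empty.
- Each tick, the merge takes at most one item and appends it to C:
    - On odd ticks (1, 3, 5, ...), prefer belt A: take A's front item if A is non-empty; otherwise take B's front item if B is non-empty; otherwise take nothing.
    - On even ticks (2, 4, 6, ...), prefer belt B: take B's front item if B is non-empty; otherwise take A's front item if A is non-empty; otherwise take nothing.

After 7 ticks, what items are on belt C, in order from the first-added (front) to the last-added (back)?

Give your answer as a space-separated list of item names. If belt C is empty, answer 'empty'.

Tick 1: prefer A, take mast from A; A=[tile,ingot,keg] B=[wedge,mesh,node,joint,valve] C=[mast]
Tick 2: prefer B, take wedge from B; A=[tile,ingot,keg] B=[mesh,node,joint,valve] C=[mast,wedge]
Tick 3: prefer A, take tile from A; A=[ingot,keg] B=[mesh,node,joint,valve] C=[mast,wedge,tile]
Tick 4: prefer B, take mesh from B; A=[ingot,keg] B=[node,joint,valve] C=[mast,wedge,tile,mesh]
Tick 5: prefer A, take ingot from A; A=[keg] B=[node,joint,valve] C=[mast,wedge,tile,mesh,ingot]
Tick 6: prefer B, take node from B; A=[keg] B=[joint,valve] C=[mast,wedge,tile,mesh,ingot,node]
Tick 7: prefer A, take keg from A; A=[-] B=[joint,valve] C=[mast,wedge,tile,mesh,ingot,node,keg]

Answer: mast wedge tile mesh ingot node keg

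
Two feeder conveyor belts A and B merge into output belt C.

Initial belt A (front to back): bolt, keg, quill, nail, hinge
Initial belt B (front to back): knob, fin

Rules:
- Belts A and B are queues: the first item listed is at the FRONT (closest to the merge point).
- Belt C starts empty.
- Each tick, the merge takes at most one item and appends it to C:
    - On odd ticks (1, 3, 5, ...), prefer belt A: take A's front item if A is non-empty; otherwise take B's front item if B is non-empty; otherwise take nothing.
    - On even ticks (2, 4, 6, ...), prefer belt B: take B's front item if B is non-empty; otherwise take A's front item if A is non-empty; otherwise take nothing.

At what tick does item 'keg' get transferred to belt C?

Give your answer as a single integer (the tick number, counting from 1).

Tick 1: prefer A, take bolt from A; A=[keg,quill,nail,hinge] B=[knob,fin] C=[bolt]
Tick 2: prefer B, take knob from B; A=[keg,quill,nail,hinge] B=[fin] C=[bolt,knob]
Tick 3: prefer A, take keg from A; A=[quill,nail,hinge] B=[fin] C=[bolt,knob,keg]

Answer: 3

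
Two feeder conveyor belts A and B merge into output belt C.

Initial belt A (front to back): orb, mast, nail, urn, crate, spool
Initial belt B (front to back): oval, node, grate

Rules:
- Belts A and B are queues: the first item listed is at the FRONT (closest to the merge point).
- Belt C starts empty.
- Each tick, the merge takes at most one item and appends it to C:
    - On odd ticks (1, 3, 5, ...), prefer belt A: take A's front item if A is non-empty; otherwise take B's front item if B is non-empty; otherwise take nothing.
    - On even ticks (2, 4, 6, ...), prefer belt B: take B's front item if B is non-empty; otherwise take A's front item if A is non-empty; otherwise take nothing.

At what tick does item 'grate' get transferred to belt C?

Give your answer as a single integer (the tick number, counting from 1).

Tick 1: prefer A, take orb from A; A=[mast,nail,urn,crate,spool] B=[oval,node,grate] C=[orb]
Tick 2: prefer B, take oval from B; A=[mast,nail,urn,crate,spool] B=[node,grate] C=[orb,oval]
Tick 3: prefer A, take mast from A; A=[nail,urn,crate,spool] B=[node,grate] C=[orb,oval,mast]
Tick 4: prefer B, take node from B; A=[nail,urn,crate,spool] B=[grate] C=[orb,oval,mast,node]
Tick 5: prefer A, take nail from A; A=[urn,crate,spool] B=[grate] C=[orb,oval,mast,node,nail]
Tick 6: prefer B, take grate from B; A=[urn,crate,spool] B=[-] C=[orb,oval,mast,node,nail,grate]

Answer: 6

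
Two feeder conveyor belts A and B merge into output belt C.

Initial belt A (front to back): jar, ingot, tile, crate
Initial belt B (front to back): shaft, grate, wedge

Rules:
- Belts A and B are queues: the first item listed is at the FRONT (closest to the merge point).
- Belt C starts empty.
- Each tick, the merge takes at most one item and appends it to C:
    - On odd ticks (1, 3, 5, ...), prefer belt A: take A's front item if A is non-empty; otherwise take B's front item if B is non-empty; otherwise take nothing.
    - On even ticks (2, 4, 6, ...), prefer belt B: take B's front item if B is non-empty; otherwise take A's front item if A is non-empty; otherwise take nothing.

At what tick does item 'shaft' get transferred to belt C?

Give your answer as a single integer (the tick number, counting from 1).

Answer: 2

Derivation:
Tick 1: prefer A, take jar from A; A=[ingot,tile,crate] B=[shaft,grate,wedge] C=[jar]
Tick 2: prefer B, take shaft from B; A=[ingot,tile,crate] B=[grate,wedge] C=[jar,shaft]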